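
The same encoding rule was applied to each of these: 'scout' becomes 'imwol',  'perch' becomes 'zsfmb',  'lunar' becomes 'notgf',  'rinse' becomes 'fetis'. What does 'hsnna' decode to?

jelly

s(18)→i(8) and c(2)→m(12) fit y≡3x+6 (mod 26); the inverse of 3 mod 26 is 9. Each letter's alphabet position (a=0..z=25) is mapped through 3·x+6 mod 26 — an affine cipher.
Decoding hsnna: h(7)→9·(7−6)≡9=j; s(18)→9·(18−6)≡4=e; n(13)→9·(13−6)≡11=l; n(13)→9·(13−6)≡11=l; a(0)→9·(0−6)≡24=y (all mod 26).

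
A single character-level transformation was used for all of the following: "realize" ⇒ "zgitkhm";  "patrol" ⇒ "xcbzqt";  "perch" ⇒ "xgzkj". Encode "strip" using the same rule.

Shifts by position in realize: pos 0: r→z (+8), pos 1: e→g (+2), pos 2: a→i (+8), pos 3: l→t (+8), pos 4: i→k (+2), pos 5: z→h (+8) — repeating every 3. The shifts repeat in a cycle of length 3: positions 0,1,… shift by +8, +2, +8, then the pattern repeats.
On strip: s+8=a, t+2=v, r+8=z, i+8=q, p+2=r.

avzqr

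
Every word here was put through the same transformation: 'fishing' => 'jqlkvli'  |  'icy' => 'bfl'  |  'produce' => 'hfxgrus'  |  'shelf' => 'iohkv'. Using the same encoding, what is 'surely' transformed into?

bohuxv

The word is reversed, then every letter is shifted forward by 3.
Applying it to surely: reverse → ylerus; then shift: y+3=b, l+3=o, e+3=h, r+3=u, u+3=x, s+3=v.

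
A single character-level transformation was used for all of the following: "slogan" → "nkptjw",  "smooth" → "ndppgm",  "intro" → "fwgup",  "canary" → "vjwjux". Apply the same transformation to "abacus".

Each letter's alphabet position (a=0..z=25) is mapped through 19·x+9 mod 26 — an affine cipher.
For abacus: a(0)→19·0+9≡9=j; b(1)→19·1+9≡2=c; a(0)→19·0+9≡9=j; c(2)→19·2+9≡21=v; u(20)→19·20+9≡25=z; s(18)→19·18+9≡13=n (all mod 26).

jcjvzn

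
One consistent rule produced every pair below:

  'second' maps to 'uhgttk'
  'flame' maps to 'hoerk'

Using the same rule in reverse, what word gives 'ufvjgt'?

In second: s→u is +2, e→h is +3, c→g is +4, o→t is +5 — the shift increases by 1 each position. The shift increases by 1 at each position, starting from +2: 2, 3, 4, ….
Decoding ufvjgt: u−2=s, f−3=c, v−4=r, j−5=e, g−6=a, t−7=m.

scream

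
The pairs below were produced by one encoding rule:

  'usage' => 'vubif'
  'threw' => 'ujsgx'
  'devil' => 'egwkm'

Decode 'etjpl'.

Shifts by position in usage: pos 0: u→v (+1), pos 1: s→u (+2), pos 2: a→b (+1), pos 3: g→i (+2) — repeating every 2. It's a Vigenère-style cipher with numeric key [1,2]: position i shifts by key[i mod 2].
Reversing it on etjpl: e−1=d, t−2=r, j−1=i, p−2=n, l−1=k.

drink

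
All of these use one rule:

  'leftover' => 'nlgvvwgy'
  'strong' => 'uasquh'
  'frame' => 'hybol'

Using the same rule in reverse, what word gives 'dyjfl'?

bride

Shifts by position in leftover: pos 0: l→n (+2), pos 1: e→l (+7), pos 2: f→g (+1), pos 3: t→v (+2), pos 4: o→v (+7), pos 5: v→w (+1) — repeating every 3. It's a Vigenère-style cipher with numeric key [2,7,1]: position i shifts by key[i mod 3].
Undoing it on dyjfl: d−2=b, y−7=r, j−1=i, f−2=d, l−7=e.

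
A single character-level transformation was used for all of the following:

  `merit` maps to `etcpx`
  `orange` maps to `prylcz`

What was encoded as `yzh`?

won

The output letters match the input read backwards, each shifted +11: merit reversed is tirem. Read the word backwards and shift each letter +11.
Decoding yzh: shift back: y−11=n, z−11=o, h−11=w → now; then reverse → won.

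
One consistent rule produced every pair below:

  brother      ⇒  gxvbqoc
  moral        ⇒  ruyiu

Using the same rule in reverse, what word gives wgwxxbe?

rapport

In brother: b→g is +5, r→x is +6, o→v is +7, t→b is +8 — the shift increases by 1 each position. The shift increases by 1 at each position, starting from +5: 5, 6, 7, ….
Undoing it on wgwxxbe: w−5=r, g−6=a, w−7=p, x−8=p, x−9=o, b−10=r, e−11=t.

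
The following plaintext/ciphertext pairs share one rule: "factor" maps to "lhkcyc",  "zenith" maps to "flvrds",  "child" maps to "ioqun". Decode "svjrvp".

mobile

In factor: f→l is +6, a→h is +7, c→k is +8, t→c is +9 — the shift increases by 1 each position. Each letter shifts forward by (position + 6), i.e. 6, 7, 8, … — the shift grows by one for each successive letter.
Reversing it on svjrvp: s−6=m, v−7=o, j−8=b, r−9=i, v−10=l, p−11=e.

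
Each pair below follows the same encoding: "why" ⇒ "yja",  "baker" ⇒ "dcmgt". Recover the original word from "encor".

Compare letters: w→y is +2, h→j is +2, y→a is +2 — a constant shift. Each letter is shifted forward by 2 in the alphabet (a Caesar shift of +2).
Decoding encor: e−2=c, n−2=l, c−2=a, o−2=m, r−2=p.

clamp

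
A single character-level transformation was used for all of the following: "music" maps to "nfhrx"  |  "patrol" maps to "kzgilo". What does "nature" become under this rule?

mzgfiv

Each pair mirrors across the alphabet (m↔n, u↔f, s↔h): positions sum to 25. Letters are reflected about the middle of the alphabet (position → 25−position): Atbash.
For nature: n↔m, a↔z, t↔g, u↔f, r↔i, e↔v.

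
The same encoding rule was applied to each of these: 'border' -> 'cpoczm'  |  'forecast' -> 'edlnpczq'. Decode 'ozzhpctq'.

The output letters match the input read backwards, each shifted +11: border reversed is redrob. The word is reversed, then every letter is shifted forward by 11.
Decoding ozzhpctq: shift back: o−11=d, z−11=o, z−11=o, h−11=w, p−11=e, c−11=r, t−11=i, q−11=f → doowerif; then reverse → firewood.

firewood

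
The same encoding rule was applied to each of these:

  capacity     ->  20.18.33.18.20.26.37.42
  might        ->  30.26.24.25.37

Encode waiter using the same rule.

c is letter #3 and maps to 20: an offset of 17. Each letter is replaced by its alphabet position (a=1..z=26) + 17.
For waiter: w=23→40, a=1→18, i=9→26, t=20→37, e=5→22, r=18→35.

40.18.26.37.22.35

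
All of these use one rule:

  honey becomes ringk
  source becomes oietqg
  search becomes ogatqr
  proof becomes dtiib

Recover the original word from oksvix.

symbol

h(7)→r(17) and o(14)→i(8) fit y≡21x+0 (mod 26); the inverse of 21 mod 26 is 5. Each letter's alphabet position (a=0..z=25) is mapped through 21·x+0 mod 26 — an affine cipher.
Reversing it on oksvix: o(14)→5·(14−0)≡18=s; k(10)→5·(10−0)≡24=y; s(18)→5·(18−0)≡12=m; v(21)→5·(21−0)≡1=b; i(8)→5·(8−0)≡14=o; x(23)→5·(23−0)≡11=l (all mod 26).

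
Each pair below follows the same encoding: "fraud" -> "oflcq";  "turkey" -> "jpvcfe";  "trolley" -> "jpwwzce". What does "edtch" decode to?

wrist

The output letters match the input read backwards, each shifted +11: fraud reversed is duarf. The word is reversed, then every letter is shifted forward by 11.
Reversing it on edtch: shift back: e−11=t, d−11=s, t−11=i, c−11=r, h−11=w → tsirw; then reverse → wrist.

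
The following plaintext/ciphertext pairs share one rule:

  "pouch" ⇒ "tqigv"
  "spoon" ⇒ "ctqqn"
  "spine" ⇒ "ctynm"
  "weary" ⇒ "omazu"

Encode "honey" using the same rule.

Treating letters as 0–25, the rule is x ↦ 3x + 0 (mod 26).
On honey: h(7)→3·7+0≡21=v; o(14)→3·14+0≡16=q; n(13)→3·13+0≡13=n; e(4)→3·4+0≡12=m; y(24)→3·24+0≡20=u (all mod 26).

vqnmu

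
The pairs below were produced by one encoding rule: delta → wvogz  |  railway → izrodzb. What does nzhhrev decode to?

Each pair mirrors across the alphabet (d↔w, e↔v, l↔o): positions sum to 25. This is the alphabet-reversal cipher (Atbash): a becomes z, b becomes y, etc.
Reversing it on nzhhrev: n↔m, z↔a, h↔s, h↔s, r↔i, e↔v, v↔e.

massive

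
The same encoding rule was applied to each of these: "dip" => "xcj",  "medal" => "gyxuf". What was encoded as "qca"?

wig

It's a constant shift of +20 (ROT20).
Reversing it on qca: q−20=w, c−20=i, a−20=g.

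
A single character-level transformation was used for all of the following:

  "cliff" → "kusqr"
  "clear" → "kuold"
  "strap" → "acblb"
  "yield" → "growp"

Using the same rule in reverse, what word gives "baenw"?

truck

In cliff: c→k is +8, l→u is +9, i→s is +10, f→q is +11 — the shift increases by 1 each position. Letter i (0-indexed) is shifted by i+8, so successive shifts are 8, 9, 10, ….
Reversing it on baenw: b−8=t, a−9=r, e−10=u, n−11=c, w−12=k.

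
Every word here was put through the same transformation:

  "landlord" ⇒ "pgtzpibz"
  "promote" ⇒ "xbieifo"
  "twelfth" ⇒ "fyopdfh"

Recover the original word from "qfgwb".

stair

l(11)→p(15) and a(0)→g(6) fit y≡15x+6 (mod 26); the inverse of 15 mod 26 is 7. This is an affine cipher: with a=0,…,z=25, each position x becomes (15x+6) mod 26.
Decoding qfgwb: q(16)→7·(16−6)≡18=s; f(5)→7·(5−6)≡19=t; g(6)→7·(6−6)≡0=a; w(22)→7·(22−6)≡8=i; b(1)→7·(1−6)≡17=r (all mod 26).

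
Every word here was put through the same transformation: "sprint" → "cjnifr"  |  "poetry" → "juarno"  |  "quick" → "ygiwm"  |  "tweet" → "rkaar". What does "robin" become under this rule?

nuhif

s(18)→c(2) and p(15)→j(9) fit y≡15x+18 (mod 26); the inverse of 15 mod 26 is 7. This is an affine cipher: with a=0,…,z=25, each position x becomes (15x+18) mod 26.
For robin: r(17)→15·17+18≡13=n; o(14)→15·14+18≡20=u; b(1)→15·1+18≡7=h; i(8)→15·8+18≡8=i; n(13)→15·13+18≡5=f (all mod 26).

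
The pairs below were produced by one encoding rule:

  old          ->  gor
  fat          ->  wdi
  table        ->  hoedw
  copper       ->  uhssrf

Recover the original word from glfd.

acid

Two steps: reverse the string, then apply a Caesar shift of +3.
Decoding glfd: shift back: g−3=d, l−3=i, f−3=c, d−3=a → dica; then reverse → acid.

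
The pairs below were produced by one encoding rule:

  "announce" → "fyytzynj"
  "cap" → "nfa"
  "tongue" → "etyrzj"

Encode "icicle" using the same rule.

The shift depends on letter class: consonant n→y is +11, but vowel a→f is +5. The rule splits by letter class: vowels +5, consonants +11.
On icicle: i(vowel)+5=n, c(cons)+11=n, i(vowel)+5=n, c(cons)+11=n, l(cons)+11=w, e(vowel)+5=j.

nnnnwj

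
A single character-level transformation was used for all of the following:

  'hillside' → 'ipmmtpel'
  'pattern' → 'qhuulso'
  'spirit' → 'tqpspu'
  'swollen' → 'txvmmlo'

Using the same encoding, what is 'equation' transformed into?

lrbhupvo

The shift depends on letter class: consonant h→i is +1, but vowel i→p is +7. Two shifts are in play — +7 for a/e/i/o/u, +1 for every other letter.
Applying it to equation: e(vowel)+7=l, q(cons)+1=r, u(vowel)+7=b, a(vowel)+7=h, t(cons)+1=u, i(vowel)+7=p, o(vowel)+7=v, n(cons)+1=o.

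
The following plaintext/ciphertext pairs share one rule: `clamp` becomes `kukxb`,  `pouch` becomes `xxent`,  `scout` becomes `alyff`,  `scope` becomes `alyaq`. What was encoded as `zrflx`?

rival

In clamp: c→k is +8, l→u is +9, a→k is +10, m→x is +11 — the shift increases by 1 each position. The shift increases by 1 at each position, starting from +8: 8, 9, 10, ….
Reversing it on zrflx: z−8=r, r−9=i, f−10=v, l−11=a, x−12=l.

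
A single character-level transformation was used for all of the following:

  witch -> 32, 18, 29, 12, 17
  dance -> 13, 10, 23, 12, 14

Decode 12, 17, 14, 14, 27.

w is letter #23 and maps to 32: an offset of 9. Letters become their 1-based position plus 9 (so a→10, b→11, …).
Decoding 12, 17, 14, 14, 27: 12→(12−9)÷1=3=c, 17→(17−9)÷1=8=h, 14→(14−9)÷1=5=e, 14→(14−9)÷1=5=e, 27→(27−9)÷1=18=r.

cheer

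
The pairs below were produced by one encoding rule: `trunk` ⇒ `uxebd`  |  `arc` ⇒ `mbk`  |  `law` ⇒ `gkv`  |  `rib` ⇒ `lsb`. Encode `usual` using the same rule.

vkece

The output letters match the input read backwards, each shifted +10: trunk reversed is knurt. The word is reversed, then every letter is shifted forward by 10.
For usual: reverse → lausu; then shift: l+10=v, a+10=k, u+10=e, s+10=c, u+10=e.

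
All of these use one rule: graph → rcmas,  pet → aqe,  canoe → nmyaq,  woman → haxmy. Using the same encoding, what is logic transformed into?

The shift depends on letter class: consonant g→r is +11, but vowel a→m is +12. The rule splits by letter class: vowels +12, consonants +11.
On logic: l(cons)+11=w, o(vowel)+12=a, g(cons)+11=r, i(vowel)+12=u, c(cons)+11=n.

warun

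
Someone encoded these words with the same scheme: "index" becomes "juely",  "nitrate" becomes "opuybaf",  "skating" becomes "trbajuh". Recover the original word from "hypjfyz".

grocery

It's a Vigenère-style cipher with numeric key [1,7]: position i shifts by key[i mod 2].
Reversing it on hypjfyz: h−1=g, y−7=r, p−1=o, j−7=c, f−1=e, y−7=r, z−1=y.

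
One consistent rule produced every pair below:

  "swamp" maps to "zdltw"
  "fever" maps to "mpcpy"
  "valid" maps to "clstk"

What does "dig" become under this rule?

The shift depends on letter class: consonant s→z is +7, but vowel a→l is +11. Vowels shift forward by 11 and consonants shift forward by 7.
On dig: d(cons)+7=k, i(vowel)+11=t, g(cons)+7=n.

ktn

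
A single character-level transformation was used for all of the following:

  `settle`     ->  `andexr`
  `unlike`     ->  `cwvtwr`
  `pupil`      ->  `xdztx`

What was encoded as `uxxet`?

month

In settle: s→a is +8, e→n is +9, t→d is +10, t→e is +11 — the shift increases by 1 each position. The shift increases by 1 at each position, starting from +8: 8, 9, 10, ….
Decoding uxxet: u−8=m, x−9=o, x−10=n, e−11=t, t−12=h.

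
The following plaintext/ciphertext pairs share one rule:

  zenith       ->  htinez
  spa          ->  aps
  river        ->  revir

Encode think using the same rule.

The output letters match the input read backwards: zenith reversed is htinez. It's just the letters in reverse order.
On think: reverse → kniht.

kniht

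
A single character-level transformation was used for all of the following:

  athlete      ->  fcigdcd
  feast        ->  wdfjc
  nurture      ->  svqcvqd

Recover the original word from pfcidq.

a(0)→f(5) and t(19)→c(2) fit y≡19x+5 (mod 26); the inverse of 19 mod 26 is 11. Treating letters as 0–25, the rule is x ↦ 19x + 5 (mod 26).
Undoing it on pfcidq: p(15)→11·(15−5)≡6=g; f(5)→11·(5−5)≡0=a; c(2)→11·(2−5)≡19=t; i(8)→11·(8−5)≡7=h; d(3)→11·(3−5)≡4=e; q(16)→11·(16−5)≡17=r (all mod 26).

gather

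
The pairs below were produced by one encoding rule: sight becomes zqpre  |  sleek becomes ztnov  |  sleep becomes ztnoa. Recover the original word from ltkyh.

In sight: s→z is +7, i→q is +8, g→p is +9, h→r is +10 — the shift increases by 1 each position. Letter i (0-indexed) is shifted by i+7, so successive shifts are 7, 8, 9, ….
Reversing it on ltkyh: l−7=e, t−8=l, k−9=b, y−10=o, h−11=w.

elbow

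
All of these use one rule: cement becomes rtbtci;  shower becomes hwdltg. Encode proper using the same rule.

Compare letters: c→r is +15, e→t is +15, m→b is +15 — a constant shift. Each letter is shifted forward by 15 in the alphabet (a Caesar shift of +15).
Applying it to proper: p+15=e, r+15=g, o+15=d, p+15=e, e+15=t, r+15=g.

egdetg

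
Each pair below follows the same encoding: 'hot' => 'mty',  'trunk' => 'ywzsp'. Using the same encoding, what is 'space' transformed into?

xufhj

Compare letters: h→m is +5, o→t is +5, t→y is +5 — a constant shift. This is a Caesar cipher with shift 5.
For space: s+5=x, p+5=u, a+5=f, c+5=h, e+5=j.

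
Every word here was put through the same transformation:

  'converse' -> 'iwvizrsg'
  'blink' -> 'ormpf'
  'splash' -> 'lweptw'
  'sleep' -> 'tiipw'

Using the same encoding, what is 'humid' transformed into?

The output letters match the input read backwards, each shifted +4: converse reversed is esrevnoc. Two steps: reverse the string, then apply a Caesar shift of +4.
Applying it to humid: reverse → dimuh; then shift: d+4=h, i+4=m, m+4=q, u+4=y, h+4=l.

hmqyl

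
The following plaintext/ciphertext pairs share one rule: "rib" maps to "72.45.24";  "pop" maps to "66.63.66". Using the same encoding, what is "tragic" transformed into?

r(#18)→72 and i(#9)→45: differences scale by 3, so n = 3·pos + 18. With a=1..z=26, the number is 3·pos + 18.
Applying it to tragic: t=20→78, r=18→72, a=1→21, g=7→39, i=9→45, c=3→27.

78.72.21.39.45.27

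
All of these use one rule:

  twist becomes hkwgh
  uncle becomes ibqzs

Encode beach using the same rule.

psoqv

Compare letters: t→h is +14, w→k is +14, i→w is +14 — a constant shift. Each letter is shifted forward by 14 in the alphabet (a Caesar shift of +14).
Applying it to beach: b+14=p, e+14=s, a+14=o, c+14=q, h+14=v.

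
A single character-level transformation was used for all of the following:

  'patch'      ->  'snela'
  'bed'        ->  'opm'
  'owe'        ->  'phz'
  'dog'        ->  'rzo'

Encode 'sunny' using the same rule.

jyyfd

The output letters match the input read backwards, each shifted +11: patch reversed is hctap. Read the word backwards and shift each letter +11.
Applying it to sunny: reverse → ynnus; then shift: y+11=j, n+11=y, n+11=y, u+11=f, s+11=d.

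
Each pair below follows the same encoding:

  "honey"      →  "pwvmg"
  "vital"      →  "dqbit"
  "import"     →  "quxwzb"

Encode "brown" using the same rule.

jzwev

Compare letters: h→p is +8, o→w is +8, n→v is +8 — a constant shift. Every letter moves 8 places later in the alphabet, wrapping around z→a.
On brown: b+8=j, r+8=z, o+8=w, w+8=e, n+8=v.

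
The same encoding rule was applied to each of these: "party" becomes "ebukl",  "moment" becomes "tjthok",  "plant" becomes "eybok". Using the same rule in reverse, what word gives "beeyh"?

apple

This is an affine cipher: with a=0,…,z=25, each position x becomes (21x+1) mod 26.
Reversing it on beeyh: b(1)→5·(1−1)≡0=a; e(4)→5·(4−1)≡15=p; e(4)→5·(4−1)≡15=p; y(24)→5·(24−1)≡11=l; h(7)→5·(7−1)≡4=e (all mod 26).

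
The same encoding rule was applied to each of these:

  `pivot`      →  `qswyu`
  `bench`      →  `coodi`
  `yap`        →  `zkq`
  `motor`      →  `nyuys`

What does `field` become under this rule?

The shift depends on letter class: consonant p→q is +1, but vowel i→s is +10. The rule splits by letter class: vowels +10, consonants +1.
For field: f(cons)+1=g, i(vowel)+10=s, e(vowel)+10=o, l(cons)+1=m, d(cons)+1=e.

gsome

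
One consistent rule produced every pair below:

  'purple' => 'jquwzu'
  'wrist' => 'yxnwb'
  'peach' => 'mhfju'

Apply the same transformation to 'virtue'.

Two steps: reverse the string, then apply a Caesar shift of +5.
Applying it to virtue: reverse → eutriv; then shift: e+5=j, u+5=z, t+5=y, r+5=w, i+5=n, v+5=a.

jzywna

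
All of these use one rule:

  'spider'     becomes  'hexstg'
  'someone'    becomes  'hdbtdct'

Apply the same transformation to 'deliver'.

Compare letters: s→h is +15, p→e is +15, i→x is +15 — a constant shift. Every letter moves 15 places later in the alphabet, wrapping around z→a.
On deliver: d+15=s, e+15=t, l+15=a, i+15=x, v+15=k, e+15=t, r+15=g.

staxktg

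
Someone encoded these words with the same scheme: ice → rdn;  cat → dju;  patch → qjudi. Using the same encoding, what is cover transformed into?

The shift depends on letter class: consonant c→d is +1, but vowel i→r is +9. Two shifts are in play — +9 for a/e/i/o/u, +1 for every other letter.
On cover: c(cons)+1=d, o(vowel)+9=x, v(cons)+1=w, e(vowel)+9=n, r(cons)+1=s.

dxwns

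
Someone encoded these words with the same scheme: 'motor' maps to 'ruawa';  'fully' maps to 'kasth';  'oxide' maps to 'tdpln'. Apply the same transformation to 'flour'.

krvca

Letter i (0-indexed) is shifted by i+5, so successive shifts are 5, 6, 7, ….
Applying it to flour: f+5=k, l+6=r, o+7=v, u+8=c, r+9=a.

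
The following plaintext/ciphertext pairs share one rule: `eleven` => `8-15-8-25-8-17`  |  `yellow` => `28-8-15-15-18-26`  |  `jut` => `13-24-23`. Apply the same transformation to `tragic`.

The number is (letter's place in the alphabet, a=1) + 3.
On tragic: t=20→23, r=18→21, a=1→4, g=7→10, i=9→12, c=3→6.

23-21-4-10-12-6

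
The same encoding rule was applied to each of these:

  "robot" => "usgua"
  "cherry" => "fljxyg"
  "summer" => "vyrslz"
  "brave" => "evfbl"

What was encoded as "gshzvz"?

In robot: r→u is +3, o→s is +4, b→g is +5, o→u is +6 — the shift increases by 1 each position. Each letter shifts forward by (position + 3), i.e. 3, 4, 5, … — the shift grows by one for each successive letter.
Decoding gshzvz: g−3=d, s−4=o, h−5=c, z−6=t, v−7=o, z−8=r.

doctor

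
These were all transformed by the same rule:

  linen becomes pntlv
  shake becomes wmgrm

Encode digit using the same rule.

In linen: l→p is +4, i→n is +5, n→t is +6, e→l is +7 — the shift increases by 1 each position. Letter i (0-indexed) is shifted by i+4, so successive shifts are 4, 5, 6, ….
On digit: d+4=h, i+5=n, g+6=m, i+7=p, t+8=b.

hnmpb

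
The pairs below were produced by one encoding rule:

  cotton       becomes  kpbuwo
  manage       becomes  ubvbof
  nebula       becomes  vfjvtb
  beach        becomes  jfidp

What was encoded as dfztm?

verse

Shifts by position in cotton: pos 0: c→k (+8), pos 1: o→p (+1), pos 2: t→b (+8), pos 3: t→u (+1) — repeating every 2. The shifts repeat in a cycle of length 2: positions 0,1,… shift by +8, +1, then the pattern repeats.
Decoding dfztm: d−8=v, f−1=e, z−8=r, t−1=s, m−8=e.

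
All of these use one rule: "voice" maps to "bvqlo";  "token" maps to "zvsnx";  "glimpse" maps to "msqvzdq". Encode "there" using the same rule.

zomao

The shift increases by 1 at each position, starting from +6: 6, 7, 8, ….
Applying it to there: t+6=z, h+7=o, e+8=m, r+9=a, e+10=o.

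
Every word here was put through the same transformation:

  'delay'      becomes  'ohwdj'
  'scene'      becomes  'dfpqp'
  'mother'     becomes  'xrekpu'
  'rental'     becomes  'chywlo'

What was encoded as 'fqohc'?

under

The shifts repeat in a cycle of length 2: positions 0,1,… shift by +11, +3, then the pattern repeats.
Decoding fqohc: f−11=u, q−3=n, o−11=d, h−3=e, c−11=r.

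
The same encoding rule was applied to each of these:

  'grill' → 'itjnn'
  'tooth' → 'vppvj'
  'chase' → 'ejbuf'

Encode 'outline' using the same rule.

Two shifts are in play — +1 for a/e/i/o/u, +2 for every other letter.
On outline: o(vowel)+1=p, u(vowel)+1=v, t(cons)+2=v, l(cons)+2=n, i(vowel)+1=j, n(cons)+2=p, e(vowel)+1=f.

pvvnjpf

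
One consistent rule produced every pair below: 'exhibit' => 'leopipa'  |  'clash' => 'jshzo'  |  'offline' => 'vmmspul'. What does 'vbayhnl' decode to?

Compare letters: e→l is +7, x→e is +7, h→o is +7 — a constant shift. Each letter is shifted forward by 7 in the alphabet (a Caesar shift of +7).
Undoing it on vbayhnl: v−7=o, b−7=u, a−7=t, y−7=r, h−7=a, n−7=g, l−7=e.

outrage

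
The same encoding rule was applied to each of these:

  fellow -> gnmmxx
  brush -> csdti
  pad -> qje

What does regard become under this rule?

Two shifts are in play — +9 for a/e/i/o/u, +1 for every other letter.
For regard: r(cons)+1=s, e(vowel)+9=n, g(cons)+1=h, a(vowel)+9=j, r(cons)+1=s, d(cons)+1=e.

snhjse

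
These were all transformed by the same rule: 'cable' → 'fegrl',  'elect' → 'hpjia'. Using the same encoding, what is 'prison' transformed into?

svnyvv

In cable: c→f is +3, a→e is +4, b→g is +5, l→r is +6 — the shift increases by 1 each position. Each letter shifts forward by (position + 3), i.e. 3, 4, 5, … — the shift grows by one for each successive letter.
On prison: p+3=s, r+4=v, i+5=n, s+6=y, o+7=v, n+8=v.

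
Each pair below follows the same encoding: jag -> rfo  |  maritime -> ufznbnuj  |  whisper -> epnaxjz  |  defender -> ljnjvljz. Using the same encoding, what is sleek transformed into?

The shift depends on letter class: consonant j→r is +8, but vowel a→f is +5. Vowels shift forward by 5 and consonants shift forward by 8.
On sleek: s(cons)+8=a, l(cons)+8=t, e(vowel)+5=j, e(vowel)+5=j, k(cons)+8=s.

atjjs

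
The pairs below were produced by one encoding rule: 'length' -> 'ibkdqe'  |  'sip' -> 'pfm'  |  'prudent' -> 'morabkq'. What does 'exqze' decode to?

Compare letters: l→i is +23, e→b is +23, n→k is +23 — a constant shift. Every letter moves 23 places later in the alphabet, wrapping around z→a.
Undoing it on exqze: e−23=h, x−23=a, q−23=t, z−23=c, e−23=h.

hatch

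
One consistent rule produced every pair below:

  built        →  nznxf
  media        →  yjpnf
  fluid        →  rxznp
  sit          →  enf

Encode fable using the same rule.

The shift depends on letter class: consonant b→n is +12, but vowel u→z is +5. The rule splits by letter class: vowels +5, consonants +12.
On fable: f(cons)+12=r, a(vowel)+5=f, b(cons)+12=n, l(cons)+12=x, e(vowel)+5=j.

rfnxj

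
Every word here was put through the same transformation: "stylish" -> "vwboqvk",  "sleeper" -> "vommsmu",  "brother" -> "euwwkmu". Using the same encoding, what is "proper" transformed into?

suwsmu

The shift depends on letter class: consonant s→v is +3, but vowel i→q is +8. Two shifts are in play — +8 for a/e/i/o/u, +3 for every other letter.
Applying it to proper: p(cons)+3=s, r(cons)+3=u, o(vowel)+8=w, p(cons)+3=s, e(vowel)+8=m, r(cons)+3=u.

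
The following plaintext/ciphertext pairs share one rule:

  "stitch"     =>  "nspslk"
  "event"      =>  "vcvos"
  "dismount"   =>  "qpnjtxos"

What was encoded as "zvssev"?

kettle

s(18)→n(13) and t(19)→s(18) fit y≡5x+1 (mod 26); the inverse of 5 mod 26 is 21. Each letter's alphabet position (a=0..z=25) is mapped through 5·x+1 mod 26 — an affine cipher.
Decoding zvssev: z(25)→21·(25−1)≡10=k; v(21)→21·(21−1)≡4=e; s(18)→21·(18−1)≡19=t; s(18)→21·(18−1)≡19=t; e(4)→21·(4−1)≡11=l; v(21)→21·(21−1)≡4=e (all mod 26).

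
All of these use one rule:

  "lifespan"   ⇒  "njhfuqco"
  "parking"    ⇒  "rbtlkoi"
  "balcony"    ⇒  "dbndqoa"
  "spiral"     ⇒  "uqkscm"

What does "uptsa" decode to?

sorry

Shifts by position in lifespan: pos 0: l→n (+2), pos 1: i→j (+1), pos 2: f→h (+2), pos 3: e→f (+1) — repeating every 2. The shifts repeat in a cycle of length 2: positions 0,1,… shift by +2, +1, then the pattern repeats.
Undoing it on uptsa: u−2=s, p−1=o, t−2=r, s−1=r, a−2=y.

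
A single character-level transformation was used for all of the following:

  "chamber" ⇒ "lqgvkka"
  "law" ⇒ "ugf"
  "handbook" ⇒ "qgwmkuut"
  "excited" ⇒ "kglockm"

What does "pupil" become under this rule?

yayou

The shift depends on letter class: consonant c→l is +9, but vowel a→g is +6. Two shifts are in play — +6 for a/e/i/o/u, +9 for every other letter.
On pupil: p(cons)+9=y, u(vowel)+6=a, p(cons)+9=y, i(vowel)+6=o, l(cons)+9=u.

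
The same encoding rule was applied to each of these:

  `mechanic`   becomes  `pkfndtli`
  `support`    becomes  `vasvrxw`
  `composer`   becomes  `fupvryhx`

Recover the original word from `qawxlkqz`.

Shifts by position in mechanic: pos 0: m→p (+3), pos 1: e→k (+6), pos 2: c→f (+3), pos 3: h→n (+6) — repeating every 2. A repeating key of period 2 is used — shifts +3, +6 over and over.
Undoing it on qawxlkqz: q−3=n, a−6=u, w−3=t, x−6=r, l−3=i, k−6=e, q−3=n, z−6=t.

nutrient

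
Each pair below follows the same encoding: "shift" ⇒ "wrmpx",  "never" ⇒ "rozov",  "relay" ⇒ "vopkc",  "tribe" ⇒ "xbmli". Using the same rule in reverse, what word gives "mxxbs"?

Shifts by position in shift: pos 0: s→w (+4), pos 1: h→r (+10), pos 2: i→m (+4), pos 3: f→p (+10) — repeating every 2. The shifts repeat in a cycle of length 2: positions 0,1,… shift by +4, +10, then the pattern repeats.
Decoding mxxbs: m−4=i, x−10=n, x−4=t, b−10=r, s−4=o.

intro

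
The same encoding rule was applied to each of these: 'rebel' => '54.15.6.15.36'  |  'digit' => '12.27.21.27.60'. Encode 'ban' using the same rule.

6.3.42

r(#18)→54 and e(#5)→15: differences scale by 3, so n = 3·pos + 0. The formula is n = 3×(alphabet index, a=1).
Applying it to ban: b=2→6, a=1→3, n=14→42.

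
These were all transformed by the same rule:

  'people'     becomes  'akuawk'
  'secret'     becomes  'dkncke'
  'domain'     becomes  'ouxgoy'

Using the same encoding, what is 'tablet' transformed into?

The shift depends on letter class: consonant p→a is +11, but vowel e→k is +6. Two shifts are in play — +6 for a/e/i/o/u, +11 for every other letter.
For tablet: t(cons)+11=e, a(vowel)+6=g, b(cons)+11=m, l(cons)+11=w, e(vowel)+6=k, t(cons)+11=e.

egmwke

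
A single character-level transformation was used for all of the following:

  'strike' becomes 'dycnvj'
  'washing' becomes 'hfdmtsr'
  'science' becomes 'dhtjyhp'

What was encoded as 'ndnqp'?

Shifts by position in strike: pos 0: s→d (+11), pos 1: t→y (+5), pos 2: r→c (+11), pos 3: i→n (+5) — repeating every 2. It's a Vigenère-style cipher with numeric key [11,5]: position i shifts by key[i mod 2].
Reversing it on ndnqp: n−11=c, d−5=y, n−11=c, q−5=l, p−11=e.

cycle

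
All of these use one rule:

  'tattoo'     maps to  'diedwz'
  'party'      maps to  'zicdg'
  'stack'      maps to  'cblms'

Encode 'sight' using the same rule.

cqrrb

Shifts by position in tattoo: pos 0: t→d (+10), pos 1: a→i (+8), pos 2: t→e (+11), pos 3: t→d (+10), pos 4: o→w (+8), pos 5: o→z (+11) — repeating every 3. A repeating key of period 3 is used — shifts +10, +8, +11 over and over.
Applying it to sight: s+10=c, i+8=q, g+11=r, h+10=r, t+8=b.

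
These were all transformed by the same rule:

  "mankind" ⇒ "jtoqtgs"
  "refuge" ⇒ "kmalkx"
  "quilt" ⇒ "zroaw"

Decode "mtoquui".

The output letters match the input read backwards, each shifted +6: mankind reversed is dniknam. The word is reversed, then every letter is shifted forward by 6.
Decoding mtoquui: shift back: m−6=g, t−6=n, o−6=i, q−6=k, u−6=o, u−6=o, i−6=c → gnikooc; then reverse → cooking.

cooking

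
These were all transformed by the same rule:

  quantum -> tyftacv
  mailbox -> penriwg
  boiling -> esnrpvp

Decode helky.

In quantum: q→t is +3, u→y is +4, a→f is +5, n→t is +6 — the shift increases by 1 each position. Letter i (0-indexed) is shifted by i+3, so successive shifts are 3, 4, 5, ….
Reversing it on helky: h−3=e, e−4=a, l−5=g, k−6=e, y−7=r.

eager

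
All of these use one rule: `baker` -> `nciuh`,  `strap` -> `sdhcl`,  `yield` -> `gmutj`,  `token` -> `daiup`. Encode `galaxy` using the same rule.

b(1)→n(13) and a(0)→c(2) fit y≡11x+2 (mod 26); the inverse of 11 mod 26 is 19. This is an affine cipher: with a=0,…,z=25, each position x becomes (11x+2) mod 26.
On galaxy: g(6)→11·6+2≡16=q; a(0)→11·0+2≡2=c; l(11)→11·11+2≡19=t; a(0)→11·0+2≡2=c; x(23)→11·23+2≡21=v; y(24)→11·24+2≡6=g (all mod 26).

qctcvg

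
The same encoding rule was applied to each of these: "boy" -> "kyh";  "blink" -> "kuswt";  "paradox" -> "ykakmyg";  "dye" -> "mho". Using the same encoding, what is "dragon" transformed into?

makpyw

The shift depends on letter class: consonant b→k is +9, but vowel o→y is +10. Two shifts are in play — +10 for a/e/i/o/u, +9 for every other letter.
For dragon: d(cons)+9=m, r(cons)+9=a, a(vowel)+10=k, g(cons)+9=p, o(vowel)+10=y, n(cons)+9=w.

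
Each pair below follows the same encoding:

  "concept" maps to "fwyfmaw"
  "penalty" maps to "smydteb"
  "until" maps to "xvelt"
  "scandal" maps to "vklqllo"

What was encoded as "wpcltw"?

thrill

A repeating key of period 3 is used — shifts +3, +8, +11 over and over.
Undoing it on wpcltw: w−3=t, p−8=h, c−11=r, l−3=i, t−8=l, w−11=l.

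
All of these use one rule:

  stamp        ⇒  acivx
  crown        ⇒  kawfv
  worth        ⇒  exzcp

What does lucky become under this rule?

tdktg

Shifts by position in stamp: pos 0: s→a (+8), pos 1: t→c (+9), pos 2: a→i (+8), pos 3: m→v (+9) — repeating every 2. A repeating key of period 2 is used — shifts +8, +9 over and over.
For lucky: l+8=t, u+9=d, c+8=k, k+9=t, y+8=g.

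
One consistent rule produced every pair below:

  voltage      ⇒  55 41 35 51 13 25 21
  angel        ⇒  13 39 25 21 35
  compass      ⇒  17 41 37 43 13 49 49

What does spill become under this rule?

49 43 29 35 35

v(#22)→55 and o(#15)→41: differences scale by 2, so n = 2·pos + 11. With a=1..z=26, the number is 2·pos + 11.
For spill: s=19→49, p=16→43, i=9→29, l=12→35, l=12→35.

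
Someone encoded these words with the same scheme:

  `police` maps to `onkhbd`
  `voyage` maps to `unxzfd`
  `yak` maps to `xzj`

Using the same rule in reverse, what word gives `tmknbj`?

unlock

Compare letters: p→o is +25, o→n is +25, l→k is +25 — a constant shift. This is a Caesar cipher with shift 25.
Undoing it on tmknbj: t−25=u, m−25=n, k−25=l, n−25=o, b−25=c, j−25=k.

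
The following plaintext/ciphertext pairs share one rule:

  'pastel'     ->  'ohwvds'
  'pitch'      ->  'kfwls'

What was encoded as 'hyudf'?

The word is reversed, then every letter is shifted forward by 3.
Reversing it on hyudf: shift back: h−3=e, y−3=v, u−3=r, d−3=a, f−3=c → evrac; then reverse → carve.

carve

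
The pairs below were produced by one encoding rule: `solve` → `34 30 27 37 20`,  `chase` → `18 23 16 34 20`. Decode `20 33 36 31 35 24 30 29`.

eruption

The number is (letter's place in the alphabet, a=1) + 15.
Decoding 20 33 36 31 35 24 30 29: 20→(20−15)÷1=5=e, 33→(33−15)÷1=18=r, 36→(36−15)÷1=21=u, 31→(31−15)÷1=16=p, 35→(35−15)÷1=20=t, 24→(24−15)÷1=9=i, 30→(30−15)÷1=15=o, 29→(29−15)÷1=14=n.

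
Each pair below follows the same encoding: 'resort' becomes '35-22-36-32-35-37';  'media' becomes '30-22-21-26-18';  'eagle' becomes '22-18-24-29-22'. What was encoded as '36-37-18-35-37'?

start

r is letter #18 and maps to 35: an offset of 17. Letters become their 1-based position plus 17 (so a→18, b→19, …).
Reversing it on 36-37-18-35-37: 36→(36−17)÷1=19=s, 37→(37−17)÷1=20=t, 18→(18−17)÷1=1=a, 35→(35−17)÷1=18=r, 37→(37−17)÷1=20=t.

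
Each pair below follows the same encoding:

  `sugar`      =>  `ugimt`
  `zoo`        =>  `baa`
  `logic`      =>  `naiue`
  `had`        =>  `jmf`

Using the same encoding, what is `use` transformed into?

guq

The shift depends on letter class: consonant s→u is +2, but vowel u→g is +12. The rule splits by letter class: vowels +12, consonants +2.
Applying it to use: u(vowel)+12=g, s(cons)+2=u, e(vowel)+12=q.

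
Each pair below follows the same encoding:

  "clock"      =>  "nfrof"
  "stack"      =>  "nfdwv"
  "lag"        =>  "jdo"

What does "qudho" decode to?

Read the word backwards and shift each letter +3.
Reversing it on qudho: shift back: q−3=n, u−3=r, d−3=a, h−3=e, o−3=l → nrael; then reverse → learn.

learn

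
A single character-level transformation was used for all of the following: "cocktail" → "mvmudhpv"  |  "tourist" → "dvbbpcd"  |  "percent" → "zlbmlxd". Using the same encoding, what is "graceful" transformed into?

The shift depends on letter class: consonant c→m is +10, but vowel o→v is +7. Two shifts are in play — +7 for a/e/i/o/u, +10 for every other letter.
Applying it to graceful: g(cons)+10=q, r(cons)+10=b, a(vowel)+7=h, c(cons)+10=m, e(vowel)+7=l, f(cons)+10=p, u(vowel)+7=b, l(cons)+10=v.

qbhmlpbv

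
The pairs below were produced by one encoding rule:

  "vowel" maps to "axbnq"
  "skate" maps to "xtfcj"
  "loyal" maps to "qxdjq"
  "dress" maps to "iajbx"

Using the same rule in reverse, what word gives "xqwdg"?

shrub

Shifts by position in vowel: pos 0: v→a (+5), pos 1: o→x (+9), pos 2: w→b (+5), pos 3: e→n (+9) — repeating every 2. A repeating key of period 2 is used — shifts +5, +9 over and over.
Decoding xqwdg: x−5=s, q−9=h, w−5=r, d−9=u, g−5=b.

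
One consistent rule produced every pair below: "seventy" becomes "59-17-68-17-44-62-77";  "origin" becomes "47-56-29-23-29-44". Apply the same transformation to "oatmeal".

47-5-62-41-17-5-38

s(#19)→59 and e(#5)→17: differences scale by 3, so n = 3·pos + 2. The formula is n = 3×(alphabet index, a=1) + 2.
On oatmeal: o=15→47, a=1→5, t=20→62, m=13→41, e=5→17, a=1→5, l=12→38.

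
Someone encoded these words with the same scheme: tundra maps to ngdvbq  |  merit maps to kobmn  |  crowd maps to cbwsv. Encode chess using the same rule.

t(19)→n(13) and u(20)→g(6) fit y≡19x+16 (mod 26); the inverse of 19 mod 26 is 11. Treating letters as 0–25, the rule is x ↦ 19x + 16 (mod 26).
On chess: c(2)→19·2+16≡2=c; h(7)→19·7+16≡19=t; e(4)→19·4+16≡14=o; s(18)→19·18+16≡20=u; s(18)→19·18+16≡20=u (all mod 26).

ctouu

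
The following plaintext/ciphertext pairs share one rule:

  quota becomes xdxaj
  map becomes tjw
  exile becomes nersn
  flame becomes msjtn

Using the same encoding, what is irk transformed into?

ryr

Two shifts are in play — +9 for a/e/i/o/u, +7 for every other letter.
For irk: i(vowel)+9=r, r(cons)+7=y, k(cons)+7=r.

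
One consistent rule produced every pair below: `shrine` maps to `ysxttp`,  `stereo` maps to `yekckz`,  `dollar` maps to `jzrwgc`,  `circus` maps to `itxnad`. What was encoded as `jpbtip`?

device

Shifts by position in shrine: pos 0: s→y (+6), pos 1: h→s (+11), pos 2: r→x (+6), pos 3: i→t (+11) — repeating every 2. It's a Vigenère-style cipher with numeric key [6,11]: position i shifts by key[i mod 2].
Decoding jpbtip: j−6=d, p−11=e, b−6=v, t−11=i, i−6=c, p−11=e.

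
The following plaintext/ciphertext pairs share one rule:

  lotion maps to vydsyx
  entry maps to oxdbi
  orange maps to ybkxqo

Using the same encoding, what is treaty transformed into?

dbokdi

Compare letters: l→v is +10, o→y is +10, t→d is +10 — a constant shift. Every letter moves 10 places later in the alphabet, wrapping around z→a.
On treaty: t+10=d, r+10=b, e+10=o, a+10=k, t+10=d, y+10=i.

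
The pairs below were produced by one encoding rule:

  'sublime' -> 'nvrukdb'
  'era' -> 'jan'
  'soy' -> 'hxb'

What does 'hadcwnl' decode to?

The output letters match the input read backwards, each shifted +9: sublime reversed is emilbus. Read the word backwards and shift each letter +9.
Undoing it on hadcwnl: shift back: h−9=y, a−9=r, d−9=u, c−9=t, w−9=n, n−9=e, l−9=c → yrutnec; then reverse → century.

century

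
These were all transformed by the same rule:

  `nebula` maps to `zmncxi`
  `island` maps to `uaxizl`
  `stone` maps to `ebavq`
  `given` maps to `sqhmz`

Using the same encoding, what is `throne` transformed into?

fpdwzm

It's a Vigenère-style cipher with numeric key [12,8]: position i shifts by key[i mod 2].
On throne: t+12=f, h+8=p, r+12=d, o+8=w, n+12=z, e+8=m.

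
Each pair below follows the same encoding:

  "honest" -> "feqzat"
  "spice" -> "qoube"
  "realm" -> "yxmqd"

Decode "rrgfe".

Read the word backwards and shift each letter +12.
Decoding rrgfe: shift back: r−12=f, r−12=f, g−12=u, f−12=t, e−12=s → ffuts; then reverse → stuff.

stuff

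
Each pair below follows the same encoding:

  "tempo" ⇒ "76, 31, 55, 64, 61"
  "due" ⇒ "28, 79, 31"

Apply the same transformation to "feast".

Each letter becomes 3×(its alphabet position, a=1..z=26) + 16.
Applying it to feast: f=6→34, e=5→31, a=1→19, s=19→73, t=20→76.

34, 31, 19, 73, 76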